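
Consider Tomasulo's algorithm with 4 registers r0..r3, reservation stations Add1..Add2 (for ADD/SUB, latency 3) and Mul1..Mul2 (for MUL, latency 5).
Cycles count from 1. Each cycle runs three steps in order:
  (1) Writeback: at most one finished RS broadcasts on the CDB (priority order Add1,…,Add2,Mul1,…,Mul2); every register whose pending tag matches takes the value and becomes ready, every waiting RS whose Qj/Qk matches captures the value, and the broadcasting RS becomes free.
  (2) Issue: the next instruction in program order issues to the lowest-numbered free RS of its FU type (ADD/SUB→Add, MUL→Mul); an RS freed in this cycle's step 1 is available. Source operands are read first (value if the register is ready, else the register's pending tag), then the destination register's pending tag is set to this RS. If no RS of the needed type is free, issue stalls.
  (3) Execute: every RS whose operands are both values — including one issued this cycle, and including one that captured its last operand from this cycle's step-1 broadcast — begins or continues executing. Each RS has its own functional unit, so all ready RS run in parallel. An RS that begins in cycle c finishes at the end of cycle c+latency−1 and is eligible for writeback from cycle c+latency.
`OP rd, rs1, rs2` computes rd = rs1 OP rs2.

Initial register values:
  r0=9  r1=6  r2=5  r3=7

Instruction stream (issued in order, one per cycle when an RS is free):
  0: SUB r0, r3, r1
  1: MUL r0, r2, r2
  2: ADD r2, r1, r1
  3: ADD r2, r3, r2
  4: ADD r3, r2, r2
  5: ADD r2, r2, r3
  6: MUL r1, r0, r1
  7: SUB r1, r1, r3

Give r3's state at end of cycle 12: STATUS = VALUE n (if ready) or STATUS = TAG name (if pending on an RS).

cycle 1: issue SUB r0<-Add1 // r0:Add1,r1:6,r2:5,r3:7
cycle 2: issue MUL r0<-Mul1 // r0:Mul1,r1:6,r2:5,r3:7
cycle 3: issue ADD r2<-Add2 // r0:Mul1,r1:6,r2:Add2,r3:7
cycle 4: CDB Add1=1; issue ADD r2<-Add1 // r0:Mul1,r1:6,r2:Add1,r3:7
cycle 5: stall // r0:Mul1,r1:6,r2:Add1,r3:7
cycle 6: CDB Add2=12; issue ADD r3<-Add2 // r0:Mul1,r1:6,r2:Add1,r3:Add2
cycle 7: CDB Mul1=25; stall // r0:25,r1:6,r2:Add1,r3:Add2
cycle 8: stall // r0:25,r1:6,r2:Add1,r3:Add2
cycle 9: CDB Add1=19; issue ADD r2<-Add1 // r0:25,r1:6,r2:Add1,r3:Add2
cycle 10: issue MUL r1<-Mul1 // r0:25,r1:Mul1,r2:Add1,r3:Add2
cycle 11: stall // r0:25,r1:Mul1,r2:Add1,r3:Add2
cycle 12: CDB Add2=38; issue SUB r1<-Add2 // r0:25,r1:Add2,r2:Add1,r3:38

STATUS = VALUE 38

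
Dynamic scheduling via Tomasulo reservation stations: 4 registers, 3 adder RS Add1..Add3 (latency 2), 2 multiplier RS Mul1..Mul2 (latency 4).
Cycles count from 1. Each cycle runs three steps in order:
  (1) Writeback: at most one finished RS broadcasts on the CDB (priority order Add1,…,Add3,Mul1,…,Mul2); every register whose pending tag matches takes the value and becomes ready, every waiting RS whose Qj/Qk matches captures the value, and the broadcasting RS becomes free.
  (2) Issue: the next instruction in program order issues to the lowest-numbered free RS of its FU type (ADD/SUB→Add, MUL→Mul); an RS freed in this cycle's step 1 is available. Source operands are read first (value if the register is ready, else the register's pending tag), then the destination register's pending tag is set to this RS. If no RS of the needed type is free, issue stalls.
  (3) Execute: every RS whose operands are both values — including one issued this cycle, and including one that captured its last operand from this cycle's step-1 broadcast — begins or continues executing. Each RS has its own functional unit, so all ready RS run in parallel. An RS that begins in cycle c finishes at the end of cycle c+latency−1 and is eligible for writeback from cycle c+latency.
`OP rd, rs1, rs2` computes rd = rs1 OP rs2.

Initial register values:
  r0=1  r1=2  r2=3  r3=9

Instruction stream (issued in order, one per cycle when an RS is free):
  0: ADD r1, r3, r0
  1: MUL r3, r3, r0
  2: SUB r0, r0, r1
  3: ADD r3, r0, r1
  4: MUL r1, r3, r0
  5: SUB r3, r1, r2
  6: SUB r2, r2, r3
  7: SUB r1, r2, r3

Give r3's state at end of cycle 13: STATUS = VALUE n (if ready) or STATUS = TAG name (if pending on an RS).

cycle 1: issue ADD r1<-Add1 // r0:1,r1:Add1,r2:3,r3:9
cycle 2: issue MUL r3<-Mul1 // r0:1,r1:Add1,r2:3,r3:Mul1
cycle 3: CDB Add1=10; issue SUB r0<-Add1 // r0:Add1,r1:10,r2:3,r3:Mul1
cycle 4: issue ADD r3<-Add2 // r0:Add1,r1:10,r2:3,r3:Add2
cycle 5: CDB Add1=-9; issue MUL r1<-Mul2 // r0:-9,r1:Mul2,r2:3,r3:Add2
cycle 6: CDB Mul1=9; issue SUB r3<-Add1 // r0:-9,r1:Mul2,r2:3,r3:Add1
cycle 7: CDB Add2=1; issue SUB r2<-Add2 // r0:-9,r1:Mul2,r2:Add2,r3:Add1
cycle 8: issue SUB r1<-Add3 // r0:-9,r1:Add3,r2:Add2,r3:Add1
cycle 9: - // r0:-9,r1:Add3,r2:Add2,r3:Add1
cycle 10: - // r0:-9,r1:Add3,r2:Add2,r3:Add1
cycle 11: CDB Mul2=-9 // r0:-9,r1:Add3,r2:Add2,r3:Add1
cycle 12: - // r0:-9,r1:Add3,r2:Add2,r3:Add1
cycle 13: CDB Add1=-12 // r0:-9,r1:Add3,r2:Add2,r3:-12

STATUS = VALUE -12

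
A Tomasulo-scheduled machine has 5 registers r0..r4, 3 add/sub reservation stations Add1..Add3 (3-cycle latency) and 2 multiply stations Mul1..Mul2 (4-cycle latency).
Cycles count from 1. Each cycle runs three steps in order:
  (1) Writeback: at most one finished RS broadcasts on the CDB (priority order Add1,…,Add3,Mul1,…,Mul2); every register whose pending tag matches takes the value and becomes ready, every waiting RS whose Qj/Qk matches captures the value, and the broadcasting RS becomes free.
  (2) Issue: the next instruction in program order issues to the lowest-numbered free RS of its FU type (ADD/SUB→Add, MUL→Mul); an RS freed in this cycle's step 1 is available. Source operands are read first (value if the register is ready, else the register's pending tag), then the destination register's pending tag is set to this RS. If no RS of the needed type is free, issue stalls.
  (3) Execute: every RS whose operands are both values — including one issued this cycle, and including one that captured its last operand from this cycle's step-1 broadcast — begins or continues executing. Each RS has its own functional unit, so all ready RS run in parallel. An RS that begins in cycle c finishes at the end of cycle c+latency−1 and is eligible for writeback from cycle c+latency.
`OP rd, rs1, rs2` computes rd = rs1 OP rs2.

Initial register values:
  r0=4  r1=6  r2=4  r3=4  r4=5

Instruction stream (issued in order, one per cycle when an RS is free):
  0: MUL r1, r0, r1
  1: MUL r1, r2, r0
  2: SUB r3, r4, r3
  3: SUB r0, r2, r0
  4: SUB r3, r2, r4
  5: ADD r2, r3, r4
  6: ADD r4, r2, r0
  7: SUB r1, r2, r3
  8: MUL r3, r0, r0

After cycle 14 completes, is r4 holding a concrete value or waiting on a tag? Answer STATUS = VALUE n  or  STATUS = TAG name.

STATUS = VALUE 4

  c1: issue MUL r1<-Mul1  regs: r0:4,r1:Mul1,r2:4,r3:4,r4:5
  c2: issue MUL r1<-Mul2  regs: r0:4,r1:Mul2,r2:4,r3:4,r4:5
  c3: issue SUB r3<-Add1  regs: r0:4,r1:Mul2,r2:4,r3:Add1,r4:5
  c4: issue SUB r0<-Add2  regs: r0:Add2,r1:Mul2,r2:4,r3:Add1,r4:5
  c5: CDB Mul1=24; issue SUB r3<-Add3  regs: r0:Add2,r1:Mul2,r2:4,r3:Add3,r4:5
  c6: CDB Add1=1; issue ADD r2<-Add1  regs: r0:Add2,r1:Mul2,r2:Add1,r3:Add3,r4:5
  c7: CDB Add2=0; issue ADD r4<-Add2  regs: r0:0,r1:Mul2,r2:Add1,r3:Add3,r4:Add2
  c8: CDB Add3=-1; issue SUB r1<-Add3  regs: r0:0,r1:Add3,r2:Add1,r3:-1,r4:Add2
  c9: CDB Mul2=16; issue MUL r3<-Mul1  regs: r0:0,r1:Add3,r2:Add1,r3:Mul1,r4:Add2
  c10: -  regs: r0:0,r1:Add3,r2:Add1,r3:Mul1,r4:Add2
  c11: CDB Add1=4  regs: r0:0,r1:Add3,r2:4,r3:Mul1,r4:Add2
  c12: -  regs: r0:0,r1:Add3,r2:4,r3:Mul1,r4:Add2
  c13: CDB Mul1=0  regs: r0:0,r1:Add3,r2:4,r3:0,r4:Add2
  c14: CDB Add2=4  regs: r0:0,r1:Add3,r2:4,r3:0,r4:4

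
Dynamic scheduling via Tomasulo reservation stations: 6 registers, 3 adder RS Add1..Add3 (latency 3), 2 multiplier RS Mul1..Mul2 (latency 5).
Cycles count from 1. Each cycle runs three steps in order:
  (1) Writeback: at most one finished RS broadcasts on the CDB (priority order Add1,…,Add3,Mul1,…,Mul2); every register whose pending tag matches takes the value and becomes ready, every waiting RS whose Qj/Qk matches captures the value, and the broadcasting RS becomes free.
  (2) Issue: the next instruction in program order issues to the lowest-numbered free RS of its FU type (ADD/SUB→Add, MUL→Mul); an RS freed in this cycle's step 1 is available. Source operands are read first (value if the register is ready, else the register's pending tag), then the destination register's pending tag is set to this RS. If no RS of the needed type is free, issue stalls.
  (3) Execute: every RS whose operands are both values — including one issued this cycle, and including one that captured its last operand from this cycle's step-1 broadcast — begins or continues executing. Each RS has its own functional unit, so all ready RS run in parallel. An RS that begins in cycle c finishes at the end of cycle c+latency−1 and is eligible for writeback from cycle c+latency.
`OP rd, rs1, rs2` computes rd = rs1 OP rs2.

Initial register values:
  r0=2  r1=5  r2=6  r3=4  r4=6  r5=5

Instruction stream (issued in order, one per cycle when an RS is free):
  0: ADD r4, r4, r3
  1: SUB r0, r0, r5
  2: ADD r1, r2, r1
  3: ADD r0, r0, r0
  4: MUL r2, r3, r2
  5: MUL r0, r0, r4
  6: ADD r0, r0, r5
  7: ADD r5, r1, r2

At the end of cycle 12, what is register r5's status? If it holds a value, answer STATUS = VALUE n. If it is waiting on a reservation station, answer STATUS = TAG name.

cycle 1: issue ADD r4<-Add1 // r0:2,r1:5,r2:6,r3:4,r4:Add1,r5:5
cycle 2: issue SUB r0<-Add2 // r0:Add2,r1:5,r2:6,r3:4,r4:Add1,r5:5
cycle 3: issue ADD r1<-Add3 // r0:Add2,r1:Add3,r2:6,r3:4,r4:Add1,r5:5
cycle 4: CDB Add1=10; issue ADD r0<-Add1 // r0:Add1,r1:Add3,r2:6,r3:4,r4:10,r5:5
cycle 5: CDB Add2=-3; issue MUL r2<-Mul1 // r0:Add1,r1:Add3,r2:Mul1,r3:4,r4:10,r5:5
cycle 6: CDB Add3=11; issue MUL r0<-Mul2 // r0:Mul2,r1:11,r2:Mul1,r3:4,r4:10,r5:5
cycle 7: issue ADD r0<-Add2 // r0:Add2,r1:11,r2:Mul1,r3:4,r4:10,r5:5
cycle 8: CDB Add1=-6; issue ADD r5<-Add1 // r0:Add2,r1:11,r2:Mul1,r3:4,r4:10,r5:Add1
cycle 9: - // r0:Add2,r1:11,r2:Mul1,r3:4,r4:10,r5:Add1
cycle 10: CDB Mul1=24 // r0:Add2,r1:11,r2:24,r3:4,r4:10,r5:Add1
cycle 11: - // r0:Add2,r1:11,r2:24,r3:4,r4:10,r5:Add1
cycle 12: - // r0:Add2,r1:11,r2:24,r3:4,r4:10,r5:Add1

STATUS = TAG Add1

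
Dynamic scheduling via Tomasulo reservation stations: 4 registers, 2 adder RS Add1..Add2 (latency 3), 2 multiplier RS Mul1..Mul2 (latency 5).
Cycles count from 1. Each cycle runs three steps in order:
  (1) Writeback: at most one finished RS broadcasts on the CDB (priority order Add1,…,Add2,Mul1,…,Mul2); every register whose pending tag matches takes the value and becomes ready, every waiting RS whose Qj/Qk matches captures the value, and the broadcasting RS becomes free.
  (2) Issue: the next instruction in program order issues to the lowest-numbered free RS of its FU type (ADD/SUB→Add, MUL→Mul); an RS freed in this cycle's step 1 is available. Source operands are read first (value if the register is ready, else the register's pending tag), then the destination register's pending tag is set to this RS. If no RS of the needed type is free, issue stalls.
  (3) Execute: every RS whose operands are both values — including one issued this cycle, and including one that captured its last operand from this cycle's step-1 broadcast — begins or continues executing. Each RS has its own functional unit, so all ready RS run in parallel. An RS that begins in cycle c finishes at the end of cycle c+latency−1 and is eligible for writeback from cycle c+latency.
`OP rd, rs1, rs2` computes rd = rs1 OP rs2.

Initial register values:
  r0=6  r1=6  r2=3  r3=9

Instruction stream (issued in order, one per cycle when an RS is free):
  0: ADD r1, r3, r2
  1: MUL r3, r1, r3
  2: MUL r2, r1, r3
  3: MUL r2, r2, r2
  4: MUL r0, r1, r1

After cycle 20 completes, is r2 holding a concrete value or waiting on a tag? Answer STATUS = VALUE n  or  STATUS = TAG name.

STATUS = VALUE 1679616

c1: issue ADD r1<-Add1 | r0:6,r1:Add1,r2:3,r3:9
c2: issue MUL r3<-Mul1 | r0:6,r1:Add1,r2:3,r3:Mul1
c3: issue MUL r2<-Mul2 | r0:6,r1:Add1,r2:Mul2,r3:Mul1
c4: CDB Add1=12; stall | r0:6,r1:12,r2:Mul2,r3:Mul1
c5: stall | r0:6,r1:12,r2:Mul2,r3:Mul1
c6: stall | r0:6,r1:12,r2:Mul2,r3:Mul1
c7: stall | r0:6,r1:12,r2:Mul2,r3:Mul1
c8: stall | r0:6,r1:12,r2:Mul2,r3:Mul1
c9: CDB Mul1=108; issue MUL r2<-Mul1 | r0:6,r1:12,r2:Mul1,r3:108
c10: stall | r0:6,r1:12,r2:Mul1,r3:108
c11: stall | r0:6,r1:12,r2:Mul1,r3:108
c12: stall | r0:6,r1:12,r2:Mul1,r3:108
c13: stall | r0:6,r1:12,r2:Mul1,r3:108
c14: CDB Mul2=1296; issue MUL r0<-Mul2 | r0:Mul2,r1:12,r2:Mul1,r3:108
c15: - | r0:Mul2,r1:12,r2:Mul1,r3:108
c16: - | r0:Mul2,r1:12,r2:Mul1,r3:108
c17: - | r0:Mul2,r1:12,r2:Mul1,r3:108
c18: - | r0:Mul2,r1:12,r2:Mul1,r3:108
c19: CDB Mul1=1679616 | r0:Mul2,r1:12,r2:1679616,r3:108
c20: CDB Mul2=144 | r0:144,r1:12,r2:1679616,r3:108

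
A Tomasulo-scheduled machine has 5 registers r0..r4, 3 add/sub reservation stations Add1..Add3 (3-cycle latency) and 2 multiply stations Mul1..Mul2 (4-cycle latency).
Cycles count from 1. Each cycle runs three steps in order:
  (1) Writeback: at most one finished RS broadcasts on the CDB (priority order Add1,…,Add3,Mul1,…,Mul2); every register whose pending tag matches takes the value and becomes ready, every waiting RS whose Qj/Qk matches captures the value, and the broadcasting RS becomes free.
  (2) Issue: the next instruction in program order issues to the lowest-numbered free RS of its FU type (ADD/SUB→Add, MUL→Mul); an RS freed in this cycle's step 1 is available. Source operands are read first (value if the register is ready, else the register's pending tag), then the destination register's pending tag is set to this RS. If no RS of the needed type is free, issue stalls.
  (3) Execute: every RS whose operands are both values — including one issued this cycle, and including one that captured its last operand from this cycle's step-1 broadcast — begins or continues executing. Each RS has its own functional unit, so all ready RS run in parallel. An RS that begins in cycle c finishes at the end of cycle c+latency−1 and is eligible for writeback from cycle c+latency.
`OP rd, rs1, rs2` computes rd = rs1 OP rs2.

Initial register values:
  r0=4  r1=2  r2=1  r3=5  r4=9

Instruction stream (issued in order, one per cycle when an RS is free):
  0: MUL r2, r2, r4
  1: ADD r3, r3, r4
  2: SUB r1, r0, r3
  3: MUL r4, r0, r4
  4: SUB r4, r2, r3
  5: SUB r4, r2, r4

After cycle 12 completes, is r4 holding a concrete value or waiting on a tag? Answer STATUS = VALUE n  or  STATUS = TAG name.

  c1: issue MUL r2<-Mul1  regs: r0:4,r1:2,r2:Mul1,r3:5,r4:9
  c2: issue ADD r3<-Add1  regs: r0:4,r1:2,r2:Mul1,r3:Add1,r4:9
  c3: issue SUB r1<-Add2  regs: r0:4,r1:Add2,r2:Mul1,r3:Add1,r4:9
  c4: issue MUL r4<-Mul2  regs: r0:4,r1:Add2,r2:Mul1,r3:Add1,r4:Mul2
  c5: CDB Add1=14; issue SUB r4<-Add1  regs: r0:4,r1:Add2,r2:Mul1,r3:14,r4:Add1
  c6: CDB Mul1=9; issue SUB r4<-Add3  regs: r0:4,r1:Add2,r2:9,r3:14,r4:Add3
  c7: -  regs: r0:4,r1:Add2,r2:9,r3:14,r4:Add3
  c8: CDB Add2=-10  regs: r0:4,r1:-10,r2:9,r3:14,r4:Add3
  c9: CDB Add1=-5  regs: r0:4,r1:-10,r2:9,r3:14,r4:Add3
  c10: CDB Mul2=36  regs: r0:4,r1:-10,r2:9,r3:14,r4:Add3
  c11: -  regs: r0:4,r1:-10,r2:9,r3:14,r4:Add3
  c12: CDB Add3=14  regs: r0:4,r1:-10,r2:9,r3:14,r4:14

STATUS = VALUE 14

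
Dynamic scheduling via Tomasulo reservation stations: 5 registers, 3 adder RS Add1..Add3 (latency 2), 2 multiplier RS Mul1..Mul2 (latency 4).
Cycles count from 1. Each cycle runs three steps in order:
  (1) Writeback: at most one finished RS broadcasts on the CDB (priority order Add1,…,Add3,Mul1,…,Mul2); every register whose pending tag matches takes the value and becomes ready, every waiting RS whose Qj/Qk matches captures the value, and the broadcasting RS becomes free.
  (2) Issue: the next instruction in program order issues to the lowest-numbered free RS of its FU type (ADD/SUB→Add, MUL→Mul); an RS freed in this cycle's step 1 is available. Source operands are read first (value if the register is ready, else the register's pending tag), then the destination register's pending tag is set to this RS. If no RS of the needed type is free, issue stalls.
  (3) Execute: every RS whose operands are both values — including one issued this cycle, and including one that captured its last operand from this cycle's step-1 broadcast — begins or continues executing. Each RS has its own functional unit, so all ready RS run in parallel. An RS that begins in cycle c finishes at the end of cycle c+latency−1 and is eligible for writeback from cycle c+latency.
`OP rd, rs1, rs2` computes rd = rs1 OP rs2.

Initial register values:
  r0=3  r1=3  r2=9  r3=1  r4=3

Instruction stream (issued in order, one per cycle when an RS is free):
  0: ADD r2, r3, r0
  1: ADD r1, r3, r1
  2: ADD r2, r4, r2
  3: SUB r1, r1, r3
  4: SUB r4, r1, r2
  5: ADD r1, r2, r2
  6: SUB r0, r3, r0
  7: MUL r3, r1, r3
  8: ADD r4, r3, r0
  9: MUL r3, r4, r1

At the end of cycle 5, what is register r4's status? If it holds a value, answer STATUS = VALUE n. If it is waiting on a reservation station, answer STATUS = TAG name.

cycle 1: issue ADD r2<-Add1 // r0:3,r1:3,r2:Add1,r3:1,r4:3
cycle 2: issue ADD r1<-Add2 // r0:3,r1:Add2,r2:Add1,r3:1,r4:3
cycle 3: CDB Add1=4; issue ADD r2<-Add1 // r0:3,r1:Add2,r2:Add1,r3:1,r4:3
cycle 4: CDB Add2=4; issue SUB r1<-Add2 // r0:3,r1:Add2,r2:Add1,r3:1,r4:3
cycle 5: CDB Add1=7; issue SUB r4<-Add1 // r0:3,r1:Add2,r2:7,r3:1,r4:Add1

STATUS = TAG Add1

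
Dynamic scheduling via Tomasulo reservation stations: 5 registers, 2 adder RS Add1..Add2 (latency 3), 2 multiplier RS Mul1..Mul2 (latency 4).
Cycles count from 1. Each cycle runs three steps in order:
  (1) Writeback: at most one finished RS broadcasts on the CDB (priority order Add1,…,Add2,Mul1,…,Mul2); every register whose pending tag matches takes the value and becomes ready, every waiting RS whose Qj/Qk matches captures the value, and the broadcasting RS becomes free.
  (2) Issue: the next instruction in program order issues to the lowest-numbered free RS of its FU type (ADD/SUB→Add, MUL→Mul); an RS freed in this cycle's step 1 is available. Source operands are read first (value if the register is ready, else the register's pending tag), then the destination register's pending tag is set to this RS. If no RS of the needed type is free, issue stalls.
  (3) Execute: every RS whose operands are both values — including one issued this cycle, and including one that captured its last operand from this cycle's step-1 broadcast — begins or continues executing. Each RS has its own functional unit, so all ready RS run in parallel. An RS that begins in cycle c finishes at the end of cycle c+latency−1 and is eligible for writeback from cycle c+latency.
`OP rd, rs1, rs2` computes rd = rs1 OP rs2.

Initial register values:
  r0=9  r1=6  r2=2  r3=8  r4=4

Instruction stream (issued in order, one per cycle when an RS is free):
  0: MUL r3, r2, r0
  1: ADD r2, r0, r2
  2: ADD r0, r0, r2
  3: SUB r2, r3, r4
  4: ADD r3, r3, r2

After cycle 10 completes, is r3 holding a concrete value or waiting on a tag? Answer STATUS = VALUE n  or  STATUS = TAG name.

c1: issue MUL r3<-Mul1 | r0:9,r1:6,r2:2,r3:Mul1,r4:4
c2: issue ADD r2<-Add1 | r0:9,r1:6,r2:Add1,r3:Mul1,r4:4
c3: issue ADD r0<-Add2 | r0:Add2,r1:6,r2:Add1,r3:Mul1,r4:4
c4: stall | r0:Add2,r1:6,r2:Add1,r3:Mul1,r4:4
c5: CDB Add1=11; issue SUB r2<-Add1 | r0:Add2,r1:6,r2:Add1,r3:Mul1,r4:4
c6: CDB Mul1=18; stall | r0:Add2,r1:6,r2:Add1,r3:18,r4:4
c7: stall | r0:Add2,r1:6,r2:Add1,r3:18,r4:4
c8: CDB Add2=20; issue ADD r3<-Add2 | r0:20,r1:6,r2:Add1,r3:Add2,r4:4
c9: CDB Add1=14 | r0:20,r1:6,r2:14,r3:Add2,r4:4
c10: - | r0:20,r1:6,r2:14,r3:Add2,r4:4

STATUS = TAG Add2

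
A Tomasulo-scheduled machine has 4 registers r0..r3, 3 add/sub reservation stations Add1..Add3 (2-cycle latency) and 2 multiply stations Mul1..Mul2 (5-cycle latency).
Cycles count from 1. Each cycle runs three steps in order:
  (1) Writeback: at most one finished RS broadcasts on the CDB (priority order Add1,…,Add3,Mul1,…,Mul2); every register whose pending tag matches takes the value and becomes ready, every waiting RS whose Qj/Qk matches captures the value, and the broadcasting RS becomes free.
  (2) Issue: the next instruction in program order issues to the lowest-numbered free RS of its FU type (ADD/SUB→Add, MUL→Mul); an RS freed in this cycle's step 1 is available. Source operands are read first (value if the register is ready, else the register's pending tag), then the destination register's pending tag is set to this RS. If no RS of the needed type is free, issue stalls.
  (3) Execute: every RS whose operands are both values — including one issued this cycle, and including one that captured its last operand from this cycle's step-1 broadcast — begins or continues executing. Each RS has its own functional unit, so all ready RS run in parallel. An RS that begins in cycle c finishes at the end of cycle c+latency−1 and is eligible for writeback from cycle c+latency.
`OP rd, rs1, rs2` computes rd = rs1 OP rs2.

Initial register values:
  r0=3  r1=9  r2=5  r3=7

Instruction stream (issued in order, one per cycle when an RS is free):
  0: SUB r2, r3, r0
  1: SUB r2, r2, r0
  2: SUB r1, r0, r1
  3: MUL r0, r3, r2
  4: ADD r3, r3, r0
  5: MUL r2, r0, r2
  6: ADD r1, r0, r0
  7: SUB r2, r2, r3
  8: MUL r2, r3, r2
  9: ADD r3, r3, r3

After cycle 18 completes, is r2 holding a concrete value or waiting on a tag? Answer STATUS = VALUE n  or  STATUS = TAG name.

cycle 1: issue SUB r2<-Add1 // r0:3,r1:9,r2:Add1,r3:7
cycle 2: issue SUB r2<-Add2 // r0:3,r1:9,r2:Add2,r3:7
cycle 3: CDB Add1=4; issue SUB r1<-Add1 // r0:3,r1:Add1,r2:Add2,r3:7
cycle 4: issue MUL r0<-Mul1 // r0:Mul1,r1:Add1,r2:Add2,r3:7
cycle 5: CDB Add1=-6; issue ADD r3<-Add1 // r0:Mul1,r1:-6,r2:Add2,r3:Add1
cycle 6: CDB Add2=1; issue MUL r2<-Mul2 // r0:Mul1,r1:-6,r2:Mul2,r3:Add1
cycle 7: issue ADD r1<-Add2 // r0:Mul1,r1:Add2,r2:Mul2,r3:Add1
cycle 8: issue SUB r2<-Add3 // r0:Mul1,r1:Add2,r2:Add3,r3:Add1
cycle 9: stall // r0:Mul1,r1:Add2,r2:Add3,r3:Add1
cycle 10: stall // r0:Mul1,r1:Add2,r2:Add3,r3:Add1
cycle 11: CDB Mul1=7; issue MUL r2<-Mul1 // r0:7,r1:Add2,r2:Mul1,r3:Add1
cycle 12: stall // r0:7,r1:Add2,r2:Mul1,r3:Add1
cycle 13: CDB Add1=14; issue ADD r3<-Add1 // r0:7,r1:Add2,r2:Mul1,r3:Add1
cycle 14: CDB Add2=14 // r0:7,r1:14,r2:Mul1,r3:Add1
cycle 15: CDB Add1=28 // r0:7,r1:14,r2:Mul1,r3:28
cycle 16: CDB Mul2=7 // r0:7,r1:14,r2:Mul1,r3:28
cycle 17: - // r0:7,r1:14,r2:Mul1,r3:28
cycle 18: CDB Add3=-7 // r0:7,r1:14,r2:Mul1,r3:28

STATUS = TAG Mul1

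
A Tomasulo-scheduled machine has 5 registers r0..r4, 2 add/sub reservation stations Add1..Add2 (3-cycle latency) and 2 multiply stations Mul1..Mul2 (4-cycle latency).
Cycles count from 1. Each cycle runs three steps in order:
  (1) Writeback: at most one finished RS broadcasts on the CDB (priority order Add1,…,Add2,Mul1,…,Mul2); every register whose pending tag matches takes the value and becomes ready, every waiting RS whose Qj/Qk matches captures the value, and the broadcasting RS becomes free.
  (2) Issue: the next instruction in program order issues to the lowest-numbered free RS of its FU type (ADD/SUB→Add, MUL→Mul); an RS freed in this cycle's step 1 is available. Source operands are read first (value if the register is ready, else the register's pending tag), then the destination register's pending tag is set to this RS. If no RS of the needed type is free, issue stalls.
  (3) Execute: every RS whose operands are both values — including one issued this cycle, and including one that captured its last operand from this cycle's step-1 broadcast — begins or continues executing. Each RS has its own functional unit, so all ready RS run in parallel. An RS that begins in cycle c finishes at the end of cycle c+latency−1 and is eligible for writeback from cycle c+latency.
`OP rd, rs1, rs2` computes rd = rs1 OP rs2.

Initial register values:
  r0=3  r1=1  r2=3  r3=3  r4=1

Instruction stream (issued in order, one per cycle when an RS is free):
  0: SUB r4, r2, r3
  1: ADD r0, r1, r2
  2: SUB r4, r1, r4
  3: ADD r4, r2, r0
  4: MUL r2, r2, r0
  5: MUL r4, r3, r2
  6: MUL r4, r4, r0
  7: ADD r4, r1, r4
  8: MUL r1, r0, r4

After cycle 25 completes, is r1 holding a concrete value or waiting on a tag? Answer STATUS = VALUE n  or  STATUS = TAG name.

cycle 1: issue SUB r4<-Add1 // r0:3,r1:1,r2:3,r3:3,r4:Add1
cycle 2: issue ADD r0<-Add2 // r0:Add2,r1:1,r2:3,r3:3,r4:Add1
cycle 3: stall // r0:Add2,r1:1,r2:3,r3:3,r4:Add1
cycle 4: CDB Add1=0; issue SUB r4<-Add1 // r0:Add2,r1:1,r2:3,r3:3,r4:Add1
cycle 5: CDB Add2=4; issue ADD r4<-Add2 // r0:4,r1:1,r2:3,r3:3,r4:Add2
cycle 6: issue MUL r2<-Mul1 // r0:4,r1:1,r2:Mul1,r3:3,r4:Add2
cycle 7: CDB Add1=1; issue MUL r4<-Mul2 // r0:4,r1:1,r2:Mul1,r3:3,r4:Mul2
cycle 8: CDB Add2=7; stall // r0:4,r1:1,r2:Mul1,r3:3,r4:Mul2
cycle 9: stall // r0:4,r1:1,r2:Mul1,r3:3,r4:Mul2
cycle 10: CDB Mul1=12; issue MUL r4<-Mul1 // r0:4,r1:1,r2:12,r3:3,r4:Mul1
cycle 11: issue ADD r4<-Add1 // r0:4,r1:1,r2:12,r3:3,r4:Add1
cycle 12: stall // r0:4,r1:1,r2:12,r3:3,r4:Add1
cycle 13: stall // r0:4,r1:1,r2:12,r3:3,r4:Add1
cycle 14: CDB Mul2=36; issue MUL r1<-Mul2 // r0:4,r1:Mul2,r2:12,r3:3,r4:Add1
cycle 15: - // r0:4,r1:Mul2,r2:12,r3:3,r4:Add1
cycle 16: - // r0:4,r1:Mul2,r2:12,r3:3,r4:Add1
cycle 17: - // r0:4,r1:Mul2,r2:12,r3:3,r4:Add1
cycle 18: CDB Mul1=144 // r0:4,r1:Mul2,r2:12,r3:3,r4:Add1
cycle 19: - // r0:4,r1:Mul2,r2:12,r3:3,r4:Add1
cycle 20: - // r0:4,r1:Mul2,r2:12,r3:3,r4:Add1
cycle 21: CDB Add1=145 // r0:4,r1:Mul2,r2:12,r3:3,r4:145
cycle 22: - // r0:4,r1:Mul2,r2:12,r3:3,r4:145
cycle 23: - // r0:4,r1:Mul2,r2:12,r3:3,r4:145
cycle 24: - // r0:4,r1:Mul2,r2:12,r3:3,r4:145
cycle 25: CDB Mul2=580 // r0:4,r1:580,r2:12,r3:3,r4:145

STATUS = VALUE 580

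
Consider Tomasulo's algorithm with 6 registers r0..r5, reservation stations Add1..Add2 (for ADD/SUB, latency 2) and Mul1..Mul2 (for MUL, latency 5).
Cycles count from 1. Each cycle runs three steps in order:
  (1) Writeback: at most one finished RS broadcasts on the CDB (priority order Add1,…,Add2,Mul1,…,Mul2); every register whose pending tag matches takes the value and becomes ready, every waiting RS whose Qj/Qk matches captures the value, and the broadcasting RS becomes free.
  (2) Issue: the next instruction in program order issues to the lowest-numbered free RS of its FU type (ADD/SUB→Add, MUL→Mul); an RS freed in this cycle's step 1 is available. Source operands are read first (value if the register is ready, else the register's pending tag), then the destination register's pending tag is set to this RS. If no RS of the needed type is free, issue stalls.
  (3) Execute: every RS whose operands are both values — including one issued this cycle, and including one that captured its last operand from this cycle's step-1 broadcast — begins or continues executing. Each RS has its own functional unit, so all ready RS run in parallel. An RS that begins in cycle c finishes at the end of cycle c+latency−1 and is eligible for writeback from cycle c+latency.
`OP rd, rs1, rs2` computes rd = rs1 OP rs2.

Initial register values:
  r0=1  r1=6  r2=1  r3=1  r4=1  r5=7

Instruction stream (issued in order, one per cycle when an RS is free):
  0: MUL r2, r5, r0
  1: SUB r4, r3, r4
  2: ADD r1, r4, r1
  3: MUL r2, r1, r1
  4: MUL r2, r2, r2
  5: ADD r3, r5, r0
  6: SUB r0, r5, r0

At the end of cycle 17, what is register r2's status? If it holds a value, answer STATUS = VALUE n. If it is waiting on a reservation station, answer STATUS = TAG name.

STATUS = VALUE 1296

cycle 1: issue MUL r2<-Mul1 // r0:1,r1:6,r2:Mul1,r3:1,r4:1,r5:7
cycle 2: issue SUB r4<-Add1 // r0:1,r1:6,r2:Mul1,r3:1,r4:Add1,r5:7
cycle 3: issue ADD r1<-Add2 // r0:1,r1:Add2,r2:Mul1,r3:1,r4:Add1,r5:7
cycle 4: CDB Add1=0; issue MUL r2<-Mul2 // r0:1,r1:Add2,r2:Mul2,r3:1,r4:0,r5:7
cycle 5: stall // r0:1,r1:Add2,r2:Mul2,r3:1,r4:0,r5:7
cycle 6: CDB Add2=6; stall // r0:1,r1:6,r2:Mul2,r3:1,r4:0,r5:7
cycle 7: CDB Mul1=7; issue MUL r2<-Mul1 // r0:1,r1:6,r2:Mul1,r3:1,r4:0,r5:7
cycle 8: issue ADD r3<-Add1 // r0:1,r1:6,r2:Mul1,r3:Add1,r4:0,r5:7
cycle 9: issue SUB r0<-Add2 // r0:Add2,r1:6,r2:Mul1,r3:Add1,r4:0,r5:7
cycle 10: CDB Add1=8 // r0:Add2,r1:6,r2:Mul1,r3:8,r4:0,r5:7
cycle 11: CDB Add2=6 // r0:6,r1:6,r2:Mul1,r3:8,r4:0,r5:7
cycle 12: CDB Mul2=36 // r0:6,r1:6,r2:Mul1,r3:8,r4:0,r5:7
cycle 13: - // r0:6,r1:6,r2:Mul1,r3:8,r4:0,r5:7
cycle 14: - // r0:6,r1:6,r2:Mul1,r3:8,r4:0,r5:7
cycle 15: - // r0:6,r1:6,r2:Mul1,r3:8,r4:0,r5:7
cycle 16: - // r0:6,r1:6,r2:Mul1,r3:8,r4:0,r5:7
cycle 17: CDB Mul1=1296 // r0:6,r1:6,r2:1296,r3:8,r4:0,r5:7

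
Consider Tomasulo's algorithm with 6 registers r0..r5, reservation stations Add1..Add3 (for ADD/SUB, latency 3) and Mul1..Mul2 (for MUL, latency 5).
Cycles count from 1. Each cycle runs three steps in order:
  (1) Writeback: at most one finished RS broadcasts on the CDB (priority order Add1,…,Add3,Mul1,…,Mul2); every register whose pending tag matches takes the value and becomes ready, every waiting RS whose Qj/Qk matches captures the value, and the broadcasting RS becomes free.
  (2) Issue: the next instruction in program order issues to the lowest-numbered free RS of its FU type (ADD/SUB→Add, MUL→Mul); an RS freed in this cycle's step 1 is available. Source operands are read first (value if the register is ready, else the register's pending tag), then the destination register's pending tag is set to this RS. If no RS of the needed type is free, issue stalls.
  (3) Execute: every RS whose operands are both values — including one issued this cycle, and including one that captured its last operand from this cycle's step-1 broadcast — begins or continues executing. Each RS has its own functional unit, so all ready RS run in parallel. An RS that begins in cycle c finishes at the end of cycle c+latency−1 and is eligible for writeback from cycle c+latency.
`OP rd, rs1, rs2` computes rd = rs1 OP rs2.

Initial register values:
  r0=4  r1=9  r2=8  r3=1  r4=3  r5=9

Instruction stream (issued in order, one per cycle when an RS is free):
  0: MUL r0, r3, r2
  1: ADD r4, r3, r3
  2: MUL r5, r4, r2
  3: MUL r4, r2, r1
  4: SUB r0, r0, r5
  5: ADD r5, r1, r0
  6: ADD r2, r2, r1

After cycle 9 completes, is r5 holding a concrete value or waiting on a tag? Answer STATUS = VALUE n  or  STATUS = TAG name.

STATUS = TAG Add2

  c1: issue MUL r0<-Mul1  regs: r0:Mul1,r1:9,r2:8,r3:1,r4:3,r5:9
  c2: issue ADD r4<-Add1  regs: r0:Mul1,r1:9,r2:8,r3:1,r4:Add1,r5:9
  c3: issue MUL r5<-Mul2  regs: r0:Mul1,r1:9,r2:8,r3:1,r4:Add1,r5:Mul2
  c4: stall  regs: r0:Mul1,r1:9,r2:8,r3:1,r4:Add1,r5:Mul2
  c5: CDB Add1=2; stall  regs: r0:Mul1,r1:9,r2:8,r3:1,r4:2,r5:Mul2
  c6: CDB Mul1=8; issue MUL r4<-Mul1  regs: r0:8,r1:9,r2:8,r3:1,r4:Mul1,r5:Mul2
  c7: issue SUB r0<-Add1  regs: r0:Add1,r1:9,r2:8,r3:1,r4:Mul1,r5:Mul2
  c8: issue ADD r5<-Add2  regs: r0:Add1,r1:9,r2:8,r3:1,r4:Mul1,r5:Add2
  c9: issue ADD r2<-Add3  regs: r0:Add1,r1:9,r2:Add3,r3:1,r4:Mul1,r5:Add2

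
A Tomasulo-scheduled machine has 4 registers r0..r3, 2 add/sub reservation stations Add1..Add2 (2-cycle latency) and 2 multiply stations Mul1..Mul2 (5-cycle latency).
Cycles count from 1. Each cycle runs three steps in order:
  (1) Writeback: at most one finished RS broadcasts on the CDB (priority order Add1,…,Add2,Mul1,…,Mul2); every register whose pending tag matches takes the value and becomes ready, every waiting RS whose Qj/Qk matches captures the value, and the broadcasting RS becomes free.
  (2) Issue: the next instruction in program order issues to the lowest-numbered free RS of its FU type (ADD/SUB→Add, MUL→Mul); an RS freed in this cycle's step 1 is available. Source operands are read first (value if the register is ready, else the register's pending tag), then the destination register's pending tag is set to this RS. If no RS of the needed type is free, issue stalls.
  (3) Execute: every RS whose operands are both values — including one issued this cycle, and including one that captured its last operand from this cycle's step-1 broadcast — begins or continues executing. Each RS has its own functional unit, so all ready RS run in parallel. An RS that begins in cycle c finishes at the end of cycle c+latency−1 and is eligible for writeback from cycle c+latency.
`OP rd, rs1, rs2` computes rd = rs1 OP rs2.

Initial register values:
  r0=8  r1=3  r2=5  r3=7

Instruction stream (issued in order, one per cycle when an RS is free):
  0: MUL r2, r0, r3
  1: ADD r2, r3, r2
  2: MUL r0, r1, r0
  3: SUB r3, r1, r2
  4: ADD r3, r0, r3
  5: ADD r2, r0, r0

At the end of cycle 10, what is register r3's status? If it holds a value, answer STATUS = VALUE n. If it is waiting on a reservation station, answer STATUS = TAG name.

cycle 1: issue MUL r2<-Mul1 // r0:8,r1:3,r2:Mul1,r3:7
cycle 2: issue ADD r2<-Add1 // r0:8,r1:3,r2:Add1,r3:7
cycle 3: issue MUL r0<-Mul2 // r0:Mul2,r1:3,r2:Add1,r3:7
cycle 4: issue SUB r3<-Add2 // r0:Mul2,r1:3,r2:Add1,r3:Add2
cycle 5: stall // r0:Mul2,r1:3,r2:Add1,r3:Add2
cycle 6: CDB Mul1=56; stall // r0:Mul2,r1:3,r2:Add1,r3:Add2
cycle 7: stall // r0:Mul2,r1:3,r2:Add1,r3:Add2
cycle 8: CDB Add1=63; issue ADD r3<-Add1 // r0:Mul2,r1:3,r2:63,r3:Add1
cycle 9: CDB Mul2=24; stall // r0:24,r1:3,r2:63,r3:Add1
cycle 10: CDB Add2=-60; issue ADD r2<-Add2 // r0:24,r1:3,r2:Add2,r3:Add1

STATUS = TAG Add1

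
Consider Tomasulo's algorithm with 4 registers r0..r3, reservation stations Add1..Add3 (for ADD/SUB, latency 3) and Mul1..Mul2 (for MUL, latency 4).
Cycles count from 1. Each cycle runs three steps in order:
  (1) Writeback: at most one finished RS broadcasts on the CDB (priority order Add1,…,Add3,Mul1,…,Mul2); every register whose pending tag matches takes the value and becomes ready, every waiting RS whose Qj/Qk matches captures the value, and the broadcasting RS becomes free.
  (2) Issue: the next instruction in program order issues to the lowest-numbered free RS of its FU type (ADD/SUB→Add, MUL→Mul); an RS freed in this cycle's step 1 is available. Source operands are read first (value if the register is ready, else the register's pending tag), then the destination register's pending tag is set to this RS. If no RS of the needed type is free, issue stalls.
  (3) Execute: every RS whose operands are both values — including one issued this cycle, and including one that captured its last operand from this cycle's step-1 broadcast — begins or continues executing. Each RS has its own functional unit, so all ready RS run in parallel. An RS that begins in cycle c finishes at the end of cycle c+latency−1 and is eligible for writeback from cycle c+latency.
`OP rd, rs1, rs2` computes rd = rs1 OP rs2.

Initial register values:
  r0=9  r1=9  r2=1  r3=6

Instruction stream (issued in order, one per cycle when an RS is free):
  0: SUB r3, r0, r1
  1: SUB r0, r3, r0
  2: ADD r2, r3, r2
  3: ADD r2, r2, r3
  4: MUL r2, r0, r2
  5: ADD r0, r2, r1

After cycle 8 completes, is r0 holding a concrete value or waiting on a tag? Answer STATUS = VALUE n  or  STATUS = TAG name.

STATUS = TAG Add2

cycle 1: issue SUB r3<-Add1 // r0:9,r1:9,r2:1,r3:Add1
cycle 2: issue SUB r0<-Add2 // r0:Add2,r1:9,r2:1,r3:Add1
cycle 3: issue ADD r2<-Add3 // r0:Add2,r1:9,r2:Add3,r3:Add1
cycle 4: CDB Add1=0; issue ADD r2<-Add1 // r0:Add2,r1:9,r2:Add1,r3:0
cycle 5: issue MUL r2<-Mul1 // r0:Add2,r1:9,r2:Mul1,r3:0
cycle 6: stall // r0:Add2,r1:9,r2:Mul1,r3:0
cycle 7: CDB Add2=-9; issue ADD r0<-Add2 // r0:Add2,r1:9,r2:Mul1,r3:0
cycle 8: CDB Add3=1 // r0:Add2,r1:9,r2:Mul1,r3:0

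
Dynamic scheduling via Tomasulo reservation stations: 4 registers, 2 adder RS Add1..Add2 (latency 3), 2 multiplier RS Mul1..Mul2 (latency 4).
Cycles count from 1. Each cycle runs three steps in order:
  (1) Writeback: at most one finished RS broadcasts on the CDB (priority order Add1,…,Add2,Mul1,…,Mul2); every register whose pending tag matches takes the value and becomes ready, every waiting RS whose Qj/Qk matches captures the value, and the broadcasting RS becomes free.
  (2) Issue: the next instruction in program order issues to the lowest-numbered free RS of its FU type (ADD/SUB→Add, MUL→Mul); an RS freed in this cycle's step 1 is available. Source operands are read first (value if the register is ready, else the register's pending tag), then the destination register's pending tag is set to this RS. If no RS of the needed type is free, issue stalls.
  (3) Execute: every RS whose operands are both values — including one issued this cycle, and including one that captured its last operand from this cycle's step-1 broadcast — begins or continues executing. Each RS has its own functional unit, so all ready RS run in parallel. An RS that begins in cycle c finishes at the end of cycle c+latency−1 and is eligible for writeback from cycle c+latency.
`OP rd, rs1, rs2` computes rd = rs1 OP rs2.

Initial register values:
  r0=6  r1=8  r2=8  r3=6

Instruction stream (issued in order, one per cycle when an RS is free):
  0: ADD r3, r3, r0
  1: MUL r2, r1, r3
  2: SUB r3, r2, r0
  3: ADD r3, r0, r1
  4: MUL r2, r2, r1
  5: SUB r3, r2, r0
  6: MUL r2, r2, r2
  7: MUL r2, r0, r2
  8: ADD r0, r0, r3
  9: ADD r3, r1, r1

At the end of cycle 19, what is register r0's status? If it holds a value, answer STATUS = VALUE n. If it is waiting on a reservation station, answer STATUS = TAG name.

cycle 1: issue ADD r3<-Add1 // r0:6,r1:8,r2:8,r3:Add1
cycle 2: issue MUL r2<-Mul1 // r0:6,r1:8,r2:Mul1,r3:Add1
cycle 3: issue SUB r3<-Add2 // r0:6,r1:8,r2:Mul1,r3:Add2
cycle 4: CDB Add1=12; issue ADD r3<-Add1 // r0:6,r1:8,r2:Mul1,r3:Add1
cycle 5: issue MUL r2<-Mul2 // r0:6,r1:8,r2:Mul2,r3:Add1
cycle 6: stall // r0:6,r1:8,r2:Mul2,r3:Add1
cycle 7: CDB Add1=14; issue SUB r3<-Add1 // r0:6,r1:8,r2:Mul2,r3:Add1
cycle 8: CDB Mul1=96; issue MUL r2<-Mul1 // r0:6,r1:8,r2:Mul1,r3:Add1
cycle 9: stall // r0:6,r1:8,r2:Mul1,r3:Add1
cycle 10: stall // r0:6,r1:8,r2:Mul1,r3:Add1
cycle 11: CDB Add2=90; stall // r0:6,r1:8,r2:Mul1,r3:Add1
cycle 12: CDB Mul2=768; issue MUL r2<-Mul2 // r0:6,r1:8,r2:Mul2,r3:Add1
cycle 13: issue ADD r0<-Add2 // r0:Add2,r1:8,r2:Mul2,r3:Add1
cycle 14: stall // r0:Add2,r1:8,r2:Mul2,r3:Add1
cycle 15: CDB Add1=762; issue ADD r3<-Add1 // r0:Add2,r1:8,r2:Mul2,r3:Add1
cycle 16: CDB Mul1=589824 // r0:Add2,r1:8,r2:Mul2,r3:Add1
cycle 17: - // r0:Add2,r1:8,r2:Mul2,r3:Add1
cycle 18: CDB Add1=16 // r0:Add2,r1:8,r2:Mul2,r3:16
cycle 19: CDB Add2=768 // r0:768,r1:8,r2:Mul2,r3:16

STATUS = VALUE 768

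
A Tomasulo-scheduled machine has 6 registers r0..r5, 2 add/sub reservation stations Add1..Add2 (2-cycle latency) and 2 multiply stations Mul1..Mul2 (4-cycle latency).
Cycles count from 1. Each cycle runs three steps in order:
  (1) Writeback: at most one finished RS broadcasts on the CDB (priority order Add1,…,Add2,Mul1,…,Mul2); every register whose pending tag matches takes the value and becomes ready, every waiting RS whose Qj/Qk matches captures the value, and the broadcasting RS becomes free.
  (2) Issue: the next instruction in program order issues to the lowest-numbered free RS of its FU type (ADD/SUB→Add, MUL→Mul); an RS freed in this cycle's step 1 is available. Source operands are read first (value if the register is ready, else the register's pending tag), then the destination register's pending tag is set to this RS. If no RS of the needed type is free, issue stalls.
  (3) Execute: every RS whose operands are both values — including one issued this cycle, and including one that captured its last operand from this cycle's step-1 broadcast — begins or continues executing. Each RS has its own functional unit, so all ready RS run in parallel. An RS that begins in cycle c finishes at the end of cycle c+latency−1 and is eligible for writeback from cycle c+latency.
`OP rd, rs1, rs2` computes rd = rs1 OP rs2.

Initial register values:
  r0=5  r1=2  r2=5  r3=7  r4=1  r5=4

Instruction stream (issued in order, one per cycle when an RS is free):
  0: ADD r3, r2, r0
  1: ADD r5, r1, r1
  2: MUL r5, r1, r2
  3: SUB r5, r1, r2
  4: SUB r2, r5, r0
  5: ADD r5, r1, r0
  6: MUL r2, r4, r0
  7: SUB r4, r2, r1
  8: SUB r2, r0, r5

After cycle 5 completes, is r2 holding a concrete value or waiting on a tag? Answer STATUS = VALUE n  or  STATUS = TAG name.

cycle 1: issue ADD r3<-Add1 // r0:5,r1:2,r2:5,r3:Add1,r4:1,r5:4
cycle 2: issue ADD r5<-Add2 // r0:5,r1:2,r2:5,r3:Add1,r4:1,r5:Add2
cycle 3: CDB Add1=10; issue MUL r5<-Mul1 // r0:5,r1:2,r2:5,r3:10,r4:1,r5:Mul1
cycle 4: CDB Add2=4; issue SUB r5<-Add1 // r0:5,r1:2,r2:5,r3:10,r4:1,r5:Add1
cycle 5: issue SUB r2<-Add2 // r0:5,r1:2,r2:Add2,r3:10,r4:1,r5:Add1

STATUS = TAG Add2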